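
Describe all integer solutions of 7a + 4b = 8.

Step 1: Compute gcd(7, 4) = 1.
Since 1 divides 8, solutions exist.

Step 2: Find a particular solution using extended Euclidean algorithm.
We get a₀ = -8, b₀ = 16.
Check: 7*-8 + 4*16 = 8 = 8 ✓

Step 3: Write the general solution.
a = -8 + (4/1)t = -8 + 4t
b = 16 - (7/1)t = 16 - 7t
for any integer t.

a = -8 + 4t, b = 16 - 7t for integer t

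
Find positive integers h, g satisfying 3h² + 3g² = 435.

Try small values of h and check whether (435 - 3h²)/3 is a perfect square.
h = 8: 3·8² = 192, so 3g² = 435 - 192 = 243, giving g² = 81, g = 9.
Check: 3·8² + 3·9² = 192 + 243 = 435 ✓

h = 8, g = 9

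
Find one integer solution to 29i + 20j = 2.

Step 1: Check solvability.
gcd(29, 20) = 1
Since 1 divides 2, solutions exist.

Step 2: Apply extended Euclidean algorithm to find gcd.
We find integers such that 29*x0 + 20*y0 = 1

Step 3: Scale the particular solution.
Multiply by 2/1 = 2:
i = 18, j = -26

Step 4: Verify.
29*(18) + 20*(-26) = 2 = 2 ✓

i = 18, j = -26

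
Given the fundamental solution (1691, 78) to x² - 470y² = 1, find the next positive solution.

Solutions to x² - Dy² = 1 are generated by powers of (x₀ + y₀√D).
The next solution satisfies x₁ + y₁√470 = (x₀ + y₀√470)², giving:
x₁ = x₀² + 470y₀² = 1691² + 470·78² = 2859481 + 2859480 = 5718961
y₁ = 2x₀y₀ = 2·1691·78 = 263796

Verify: 5718961² - 470·263796² = 32706514919521 - 32706514919520 = 1 ✓

x = 5718961, y = 263796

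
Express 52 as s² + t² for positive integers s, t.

We need to find integers s, t > 0 such that s² + t² = 52.
Trying s = 4: t² = 52 - 4² = 52 - 16 = 36
t = 6
Check: 4² + 6² = 16 + 36 = 52 ✓

52 = 4² + 6²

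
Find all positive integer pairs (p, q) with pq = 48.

The positive divisors of 48 are: 1, 2, 3, 4, 6, 8, 12, 16, 24, 48.
Each divisor d gives the pair (d, 48/d):
(1, 48), (2, 24), (3, 16), (4, 12), (6, 8), (8, 6), (12, 4), (16, 3), (24, 2), (48, 1)

(1, 48), (2, 24), (3, 16), (4, 12), (6, 8), (8, 6), (12, 4), (16, 3), (24, 2), (48, 1)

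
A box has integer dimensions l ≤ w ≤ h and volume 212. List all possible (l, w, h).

Iterate l from 1 to ⌊212^(1/3)⌋. For each l dividing 212, iterate w ≥ l with w dividing 212/l, and set h = 212/(l·w).
Triples found (4): (1×1×212), (1×2×106), (1×4×53), (2×2×53)

(1×1×212), (1×2×106), (1×4×53), (2×2×53)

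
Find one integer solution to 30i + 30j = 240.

Step 1: Check solvability.
gcd(30, 30) = 30
Since 30 divides 240, solutions exist.

Step 2: Apply extended Euclidean algorithm to find gcd.
We find integers such that 30*x0 + 30*y0 = 30

Step 3: Scale the particular solution.
Multiply by 240/30 = 8:
i = 0, j = 8

Step 4: Verify.
30*(0) + 30*(8) = 240 = 240 ✓

i = 0, j = 8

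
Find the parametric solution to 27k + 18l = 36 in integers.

Step 1: Compute gcd(27, 18) = 9.
Since 9 divides 36, solutions exist.

Step 2: Find a particular solution using extended Euclidean algorithm.
We get k₀ = 4, l₀ = -4.
Check: 27*4 + 18*-4 = 36 = 36 ✓

Step 3: Write the general solution.
k = 4 + (18/9)t = 4 + 2t
l = -4 - (27/9)t = -4 - 3t
for any integer t.

k = 4 + 2t, l = -4 - 3t for integer t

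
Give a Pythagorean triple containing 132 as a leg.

We need the other leg and hypotenuse such that 132² + x² = c².
Take x = 224, c = 260: 132² + 224² = 17424 + 50176 = 67600 = 260² ✓
Triple: (132, 224, 260)

(132, 224, 260)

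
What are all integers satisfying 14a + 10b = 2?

Step 1: Compute gcd(14, 10) = 2.
Since 2 divides 2, solutions exist.

Step 2: Find a particular solution using extended Euclidean algorithm.
We get a₀ = -2, b₀ = 3.
Check: 14*-2 + 10*3 = 2 = 2 ✓

Step 3: Write the general solution.
a = -2 + (10/2)t = -2 + 5t
b = 3 - (14/2)t = 3 - 7t
for any integer t.

a = -2 + 5t, b = 3 - 7t for integer t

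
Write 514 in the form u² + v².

We need to find integers u, v > 0 such that u² + v² = 514.
Trying u = 15: v² = 514 - 15² = 514 - 225 = 289
v = 17
Check: 15² + 17² = 225 + 289 = 514 ✓

514 = 15² + 17²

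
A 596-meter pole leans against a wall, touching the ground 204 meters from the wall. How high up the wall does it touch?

The ladder, wall, and ground form a right triangle with hypotenuse 596 and one leg 204.
By the Pythagorean theorem: h² = 596² - 204² = 355216 - 41616 = 313600
h = √313600 = 560 meters

560 meters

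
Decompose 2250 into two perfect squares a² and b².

We need to find integers a, b > 0 such that a² + b² = 2250.
Trying a = 15: b² = 2250 - 15² = 2250 - 225 = 2025
b = 45
Check: 15² + 45² = 225 + 2025 = 2250 ✓

2250 = 15² + 45²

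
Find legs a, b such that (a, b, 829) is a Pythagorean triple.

We need a² + b² = 829² = 687241.
Trying: 629² + 540² = 395641 + 291600 = 687241 ✓

(629, 540, 829)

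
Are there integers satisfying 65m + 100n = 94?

Step 1: Compute gcd(65, 100).
gcd(65, 100) = 5

Step 2: Check divisibility.
Does 5 divide 94? 94 = 5 x 18 + 4, so no.

By the theorem on linear Diophantine equations, 65m + 100n = 94 has integer solutions if and only if gcd(65, 100) divides 94. Since 5 does not divide 94, no solutions exist.

No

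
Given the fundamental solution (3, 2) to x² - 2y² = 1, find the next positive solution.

Solutions to x² - Dy² = 1 are generated by powers of (x₀ + y₀√D).
The next solution satisfies x₁ + y₁√2 = (x₀ + y₀√2)², giving:
x₁ = x₀² + 2y₀² = 3² + 2·2² = 9 + 8 = 17
y₁ = 2x₀y₀ = 2·3·2 = 12

Verify: 17² - 2·12² = 289 - 288 = 1 ✓

x = 17, y = 12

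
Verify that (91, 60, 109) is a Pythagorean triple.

Compute a² + b² = 91² + 60² = 8281 + 3600 = 11881
Compute c² = 109² = 11881
Since 11881 = 11881, confirmed.

Yes, it is a Pythagorean triple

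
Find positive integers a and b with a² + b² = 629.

We need to find integers a, b > 0 such that a² + b² = 629.
Trying a = 2: b² = 629 - 2² = 629 - 4 = 625
b = 25
Check: 2² + 25² = 4 + 625 = 629 ✓

629 = 2² + 25²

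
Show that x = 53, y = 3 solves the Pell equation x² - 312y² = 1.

Compute x² = 53² = 2809
Compute 312y² = 312·3² = 312·9 = 2808
x² - 312y² = 2809 - 2808 = 1
Since this equals 1, (53, 3) is a solution.

Yes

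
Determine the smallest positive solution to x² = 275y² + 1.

We seek the smallest positive integers (x, y) with x² - 275y² = 1, i.e., x² = 275y² + 1.
Try successive y values:
y = 1: x² = 275·1² + 1 = 276, not a perfect square
y = 2: x² = 275·2² + 1 = 1101, not a perfect square
y = 3: x² = 275·3² + 1 = 2476, not a perfect square
... continuing the search (or via continued fractions) ...
y = 12: x² = 275·12² + 1 = 39601, x = 199 ✓

Verify: 199² - 275·12² = 39601 - 39600 = 1 ✓

x = 199, y = 12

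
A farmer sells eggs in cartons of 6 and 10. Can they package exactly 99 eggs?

We need non-negative a, b with 6a + 10b = 99.
gcd(6, 10) = 2, and 2 does not divide 99.
No integer solutions exist.

No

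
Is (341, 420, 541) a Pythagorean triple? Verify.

Compute a² + b² = 341² + 420² = 116281 + 176400 = 292681
Compute c² = 541² = 292681
Since 292681 = 292681, confirmed.

Yes, it is a Pythagorean triple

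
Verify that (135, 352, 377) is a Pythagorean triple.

Compute a² + b²:
135² + 352² = 18225 + 123904 = 142129
Compute c²:
377² = 142129
Since 142129 = 142129, it is a Pythagorean triple.

Yes, it is a Pythagorean triple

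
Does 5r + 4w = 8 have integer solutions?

Step 1: Compute gcd(5, 4).
gcd(5, 4) = 1

Step 2: Check divisibility.
Does 1 divide 8? 8 = 1 x 8, so yes.

By the theorem on linear Diophantine equations, 5r + 4w = 8 has integer solutions if and only if gcd(5, 4) divides 8. Since 1 | 8, solutions exist.

Yes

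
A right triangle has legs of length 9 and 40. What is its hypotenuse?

c² = a² + b² = 9² + 40² = 81 + 1600 = 1681
c = 41

41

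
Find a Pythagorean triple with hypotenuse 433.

We need a² + b² = 433² = 187489.
Trying: 145² + 408² = 21025 + 166464 = 187489 ✓

(145, 408, 433)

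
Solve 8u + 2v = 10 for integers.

Step 1: Check solvability.
gcd(8, 2) = 2
Since 2 divides 10, solutions exist.

Step 2: Apply extended Euclidean algorithm to find gcd.
We find integers such that 8*x0 + 2*y0 = 2

Step 3: Scale the particular solution.
Multiply by 10/2 = 5:
u = 0, v = 5

Step 4: Verify.
8*(0) + 2*(5) = 10 = 10 ✓

u = 0, v = 5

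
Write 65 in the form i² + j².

We need to find integers i, j > 0 such that i² + j² = 65.
Trying i = 1: j² = 65 - 1² = 65 - 1 = 64
j = 8
Check: 1² + 8² = 1 + 64 = 65 ✓

65 = 1² + 8²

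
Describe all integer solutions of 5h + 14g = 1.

Step 1: Compute gcd(5, 14) = 1.
Since 1 divides 1, solutions exist.

Step 2: Find a particular solution using extended Euclidean algorithm.
We get h₀ = 3, g₀ = -1.
Check: 5*3 + 14*-1 = 1 = 1 ✓

Step 3: Write the general solution.
h = 3 + (14/1)t = 3 + 14t
g = -1 - (5/1)t = -1 - 5t
for any integer t.

h = 3 + 14t, g = -1 - 5t for integer t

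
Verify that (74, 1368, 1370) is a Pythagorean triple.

Compute a² + b² = 74² + 1368² = 5476 + 1871424 = 1876900
Compute c² = 1370² = 1876900
Since 1876900 = 1876900, confirmed.

Yes, it is a Pythagorean triple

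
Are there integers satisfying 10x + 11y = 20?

Step 1: Compute gcd(10, 11).
gcd(10, 11) = 1

Step 2: Check divisibility.
Does 1 divide 20? 20 = 1 x 20, so yes.

By the theorem on linear Diophantine equations, 10x + 11y = 20 has integer solutions if and only if gcd(10, 11) divides 20. Since 1 | 20, solutions exist.

Yes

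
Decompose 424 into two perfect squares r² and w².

We need to find integers r, w > 0 such that r² + w² = 424.
Trying r = 10: w² = 424 - 10² = 424 - 100 = 324
w = 18
Check: 10² + 18² = 100 + 324 = 424 ✓

424 = 10² + 18²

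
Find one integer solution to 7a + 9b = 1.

Step 1: Check solvability.
gcd(7, 9) = 1
Since 1 divides 1, solutions exist.

Step 2: Apply extended Euclidean algorithm to find gcd.
We find integers such that 7*x0 + 9*y0 = 1

Step 3: Scale the particular solution.
Multiply by 1/1 = 1:
a = 4, b = -3

Step 4: Verify.
7*(4) + 9*(-3) = 1 = 1 ✓

a = 4, b = -3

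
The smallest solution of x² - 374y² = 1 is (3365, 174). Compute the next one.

Solutions to x² - Dy² = 1 are generated by powers of (x₀ + y₀√D).
The next solution satisfies x₁ + y₁√374 = (x₀ + y₀√374)², giving:
x₁ = x₀² + 374y₀² = 3365² + 374·174² = 11323225 + 11323224 = 22646449
y₁ = 2x₀y₀ = 2·3365·174 = 1171020

Verify: 22646449² - 374·1171020² = 512861652309601 - 512861652309600 = 1 ✓

x = 22646449, y = 1171020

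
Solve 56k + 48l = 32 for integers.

Step 1: Check solvability.
gcd(56, 48) = 8
Since 8 divides 32, solutions exist.

Step 2: Apply extended Euclidean algorithm to find gcd.
We find integers such that 56*x0 + 48*y0 = 8

Step 3: Scale the particular solution.
Multiply by 32/8 = 4:
k = 4, l = -4

Step 4: Verify.
56*(4) + 48*(-4) = 32 = 32 ✓

k = 4, l = -4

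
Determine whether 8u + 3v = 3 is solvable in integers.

Step 1: Compute gcd(8, 3).
gcd(8, 3) = 1

Step 2: Check divisibility.
Does 1 divide 3? 3 = 1 x 3, so yes.

By the theorem on linear Diophantine equations, 8u + 3v = 3 has integer solutions if and only if gcd(8, 3) divides 3. Since 1 | 3, solutions exist.

Yes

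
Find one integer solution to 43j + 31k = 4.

Step 1: Check solvability.
gcd(43, 31) = 1
Since 1 divides 4, solutions exist.

Step 2: Apply extended Euclidean algorithm to find gcd.
We find integers such that 43*x0 + 31*y0 = 1

Step 3: Scale the particular solution.
Multiply by 4/1 = 4:
j = 52, k = -72

Step 4: Verify.
43*(52) + 31*(-72) = 4 = 4 ✓

j = 52, k = -72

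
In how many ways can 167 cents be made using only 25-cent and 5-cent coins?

We need non-negative integers (x, y) with 25x + 5y = 167.
For each x from 0 to 6, check if (167 - 25x) is a non-negative multiple of 5.
Solutions (x, y): none
Count: 0

0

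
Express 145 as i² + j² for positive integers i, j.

We need to find integers i, j > 0 such that i² + j² = 145.
Trying i = 1: j² = 145 - 1² = 145 - 1 = 144
j = 12
Check: 1² + 12² = 1 + 144 = 145 ✓

145 = 1² + 12²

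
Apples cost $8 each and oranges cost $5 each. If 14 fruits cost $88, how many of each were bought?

Let a = apples, o = oranges.
a + o = 14
8a + 5o = 88
Substitute o = 14 - a:
8a + 5(14 - a) = 88
(8 - 5)a = 88 - 70
3a = 18
a = 6, o = 14 - 6 = 8

Apples: 6, Oranges: 8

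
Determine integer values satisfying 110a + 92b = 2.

Step 1: Check solvability.
gcd(110, 92) = 2
Since 2 divides 2, solutions exist.

Step 2: Apply extended Euclidean algorithm to find gcd.
We find integers such that 110*x0 + 92*y0 = 2

Step 3: Scale the particular solution.
Multiply by 2/2 = 1:
a = -5, b = 6

Step 4: Verify.
110*(-5) + 92*(6) = 2 = 2 ✓

a = -5, b = 6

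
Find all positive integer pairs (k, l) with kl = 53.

The positive divisors of 53 are: 1, 53.
Each divisor d gives the pair (d, 53/d):
(1, 53), (53, 1)

(1, 53), (53, 1)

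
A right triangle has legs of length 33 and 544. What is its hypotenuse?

c² = a² + b² = 33² + 544² = 1089 + 295936 = 297025
c = 545

545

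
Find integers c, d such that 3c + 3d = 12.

Step 1: Check solvability.
gcd(3, 3) = 3
Since 3 divides 12, solutions exist.

Step 2: Apply extended Euclidean algorithm to find gcd.
We find integers such that 3*x0 + 3*y0 = 3

Step 3: Scale the particular solution.
Multiply by 12/3 = 4:
c = 0, d = 4

Step 4: Verify.
3*(0) + 3*(4) = 12 = 12 ✓

c = 0, d = 4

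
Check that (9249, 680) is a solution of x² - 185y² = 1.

Compute x² = 9249² = 85544001
Compute 185y² = 185·680² = 185·462400 = 85544000
x² - 185y² = 85544001 - 85544000 = 1
Since this equals 1, (9249, 680) is a solution.

Yes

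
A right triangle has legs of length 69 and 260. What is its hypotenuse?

c² = a² + b² = 69² + 260² = 4761 + 67600 = 72361
c = 269

269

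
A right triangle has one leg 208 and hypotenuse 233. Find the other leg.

a² = c² - b² = 54289 - 43264 = 11025
a = 105

105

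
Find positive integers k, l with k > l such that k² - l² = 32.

Factor: k² - l² = (k+l)(k-l) = 32.
We need two factors of 32 with the same parity.
Use k+l = 16 and k-l = 2 (product 16·2 = 32).
Adding: 2k = 18, so k = 9.
Subtracting: 2l = 14, so l = 7.
Check: 9² - 7² = 81 - 49 = 32 ✓

k = 9, l = 7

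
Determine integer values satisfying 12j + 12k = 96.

Step 1: Check solvability.
gcd(12, 12) = 12
Since 12 divides 96, solutions exist.

Step 2: Apply extended Euclidean algorithm to find gcd.
We find integers such that 12*x0 + 12*y0 = 12

Step 3: Scale the particular solution.
Multiply by 96/12 = 8:
j = 0, k = 8

Step 4: Verify.
12*(0) + 12*(8) = 96 = 96 ✓

j = 0, k = 8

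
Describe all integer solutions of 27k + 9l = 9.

Step 1: Compute gcd(27, 9) = 9.
Since 9 divides 9, solutions exist.

Step 2: Find a particular solution using extended Euclidean algorithm.
We get k₀ = 0, l₀ = 1.
Check: 27*0 + 9*1 = 9 = 9 ✓

Step 3: Write the general solution.
k = 0 + (9/9)t = 0 + 1t
l = 1 - (27/9)t = 1 - 3t
for any integer t.

k = 0 + 1t, l = 1 - 3t for integer t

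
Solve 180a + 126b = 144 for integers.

Step 1: Check solvability.
gcd(180, 126) = 18
Since 18 divides 144, solutions exist.

Step 2: Apply extended Euclidean algorithm to find gcd.
We find integers such that 180*x0 + 126*y0 = 18

Step 3: Scale the particular solution.
Multiply by 144/18 = 8:
a = -16, b = 24

Step 4: Verify.
180*(-16) + 126*(24) = 144 = 144 ✓

a = -16, b = 24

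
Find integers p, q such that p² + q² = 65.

We need to find integers p, q > 0 such that p² + q² = 65.
Trying p = 1: q² = 65 - 1² = 65 - 1 = 64
q = 8
Check: 1² + 8² = 1 + 64 = 65 ✓

65 = 1² + 8²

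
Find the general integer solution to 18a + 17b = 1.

Step 1: Compute gcd(18, 17) = 1.
Since 1 divides 1, solutions exist.

Step 2: Find a particular solution using extended Euclidean algorithm.
We get a₀ = 1, b₀ = -1.
Check: 18*1 + 17*-1 = 1 = 1 ✓

Step 3: Write the general solution.
a = 1 + (17/1)t = 1 + 17t
b = -1 - (18/1)t = -1 - 18t
for any integer t.

a = 1 + 17t, b = -1 - 18t for integer t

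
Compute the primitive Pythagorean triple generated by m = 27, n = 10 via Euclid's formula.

a = m² - n² = 729 - 100 = 629
b = 2mn = 2·27·10 = 540
c = m² + n² = 729 + 100 = 829
Verify: 629² + 540² = 395641 + 291600 = 687241 = 829² ✓

(629, 540, 829)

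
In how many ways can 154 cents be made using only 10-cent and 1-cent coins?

We need non-negative integers (x, y) with 10x + 1y = 154.
For each x from 0 to 15, check if (154 - 10x) is a non-negative multiple of 1.
Solutions (x, y): (0,154), (1,144), (2,134), (3,124), ...
Count: 16

16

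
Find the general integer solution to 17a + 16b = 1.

Step 1: Compute gcd(17, 16) = 1.
Since 1 divides 1, solutions exist.

Step 2: Find a particular solution using extended Euclidean algorithm.
We get a₀ = 1, b₀ = -1.
Check: 17*1 + 16*-1 = 1 = 1 ✓

Step 3: Write the general solution.
a = 1 + (16/1)t = 1 + 16t
b = -1 - (17/1)t = -1 - 17t
for any integer t.

a = 1 + 16t, b = -1 - 17t for integer t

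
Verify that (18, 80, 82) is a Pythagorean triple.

Compute a² + b²:
18² + 80² = 324 + 6400 = 6724
Compute c²:
82² = 6724
Since 6724 = 6724, it is a Pythagorean triple.

Yes, it is a Pythagorean triple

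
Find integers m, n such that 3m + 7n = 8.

Step 1: Check solvability.
gcd(3, 7) = 1
Since 1 divides 8, solutions exist.

Step 2: Apply extended Euclidean algorithm to find gcd.
We find integers such that 3*x0 + 7*y0 = 1

Step 3: Scale the particular solution.
Multiply by 8/1 = 8:
m = -16, n = 8

Step 4: Verify.
3*(-16) + 7*(8) = 8 = 8 ✓

m = -16, n = 8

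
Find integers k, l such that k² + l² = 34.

We need to find integers k, l > 0 such that k² + l² = 34.
Trying k = 3: l² = 34 - 3² = 34 - 9 = 25
l = 5
Check: 3² + 5² = 9 + 25 = 34 ✓

34 = 3² + 5²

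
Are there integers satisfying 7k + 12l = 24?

Step 1: Compute gcd(7, 12).
gcd(7, 12) = 1

Step 2: Check divisibility.
Does 1 divide 24? 24 = 1 x 24, so yes.

By the theorem on linear Diophantine equations, 7k + 12l = 24 has integer solutions if and only if gcd(7, 12) divides 24. Since 1 | 24, solutions exist.

Yes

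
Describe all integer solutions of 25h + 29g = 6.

Step 1: Compute gcd(25, 29) = 1.
Since 1 divides 6, solutions exist.

Step 2: Find a particular solution using extended Euclidean algorithm.
We get h₀ = 42, g₀ = -36.
Check: 25*42 + 29*-36 = 6 = 6 ✓

Step 3: Write the general solution.
h = 42 + (29/1)t = 42 + 29t
g = -36 - (25/1)t = -36 - 25t
for any integer t.

h = 42 + 29t, g = -36 - 25t for integer t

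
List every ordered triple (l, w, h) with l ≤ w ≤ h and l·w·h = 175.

Iterate l from 1 to ⌊175^(1/3)⌋. For each l dividing 175, iterate w ≥ l with w dividing 175/l, and set h = 175/(l·w).
Triples found (4): (1×1×175), (1×5×35), (1×7×25), (5×5×7)

(1×1×175), (1×5×35), (1×7×25), (5×5×7)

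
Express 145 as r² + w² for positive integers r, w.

We need to find integers r, w > 0 such that r² + w² = 145.
Trying r = 1: w² = 145 - 1² = 145 - 1 = 144
w = 12
Check: 1² + 12² = 1 + 144 = 145 ✓

145 = 1² + 12²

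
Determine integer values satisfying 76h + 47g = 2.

Step 1: Check solvability.
gcd(76, 47) = 1
Since 1 divides 2, solutions exist.

Step 2: Apply extended Euclidean algorithm to find gcd.
We find integers such that 76*x0 + 47*y0 = 1

Step 3: Scale the particular solution.
Multiply by 2/1 = 2:
h = 26, g = -42

Step 4: Verify.
76*(26) + 47*(-42) = 2 = 2 ✓

h = 26, g = -42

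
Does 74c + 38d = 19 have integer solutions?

Step 1: Compute gcd(74, 38).
gcd(74, 38) = 2

Step 2: Check divisibility.
Does 2 divide 19? 19 = 2 x 9 + 1, so no.

By the theorem on linear Diophantine equations, 74c + 38d = 19 has integer solutions if and only if gcd(74, 38) divides 19. Since 2 does not divide 19, no solutions exist.

No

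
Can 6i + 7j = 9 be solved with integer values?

Step 1: Compute gcd(6, 7).
gcd(6, 7) = 1

Step 2: Check divisibility.
Does 1 divide 9? 9 = 1 x 9, so yes.

By the theorem on linear Diophantine equations, 6i + 7j = 9 has integer solutions if and only if gcd(6, 7) divides 9. Since 1 | 9, solutions exist.

Yes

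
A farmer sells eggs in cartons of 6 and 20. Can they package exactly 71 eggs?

We need non-negative a, b with 6a + 20b = 71.
gcd(6, 20) = 2, and 2 does not divide 71.
No integer solutions exist.

No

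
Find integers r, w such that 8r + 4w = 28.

Step 1: Check solvability.
gcd(8, 4) = 4
Since 4 divides 28, solutions exist.

Step 2: Apply extended Euclidean algorithm to find gcd.
We find integers such that 8*x0 + 4*y0 = 4

Step 3: Scale the particular solution.
Multiply by 28/4 = 7:
r = 0, w = 7

Step 4: Verify.
8*(0) + 4*(7) = 28 = 28 ✓

r = 0, w = 7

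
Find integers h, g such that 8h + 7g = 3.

Step 1: Check solvability.
gcd(8, 7) = 1
Since 1 divides 3, solutions exist.

Step 2: Apply extended Euclidean algorithm to find gcd.
We find integers such that 8*x0 + 7*y0 = 1

Step 3: Scale the particular solution.
Multiply by 3/1 = 3:
h = 3, g = -3

Step 4: Verify.
8*(3) + 7*(-3) = 3 = 3 ✓

h = 3, g = -3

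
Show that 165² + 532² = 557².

Compute a² + b²:
165² + 532² = 27225 + 283024 = 310249
Compute c²:
557² = 310249
Since 310249 = 310249, it is a Pythagorean triple.

Yes, it is a Pythagorean triple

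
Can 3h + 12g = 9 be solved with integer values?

Step 1: Compute gcd(3, 12).
gcd(3, 12) = 3

Step 2: Check divisibility.
Does 3 divide 9? 9 = 3 x 3, so yes.

By the theorem on linear Diophantine equations, 3h + 12g = 9 has integer solutions if and only if gcd(3, 12) divides 9. Since 3 | 9, solutions exist.

Yes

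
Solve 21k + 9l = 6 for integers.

Step 1: Check solvability.
gcd(21, 9) = 3
Since 3 divides 6, solutions exist.

Step 2: Apply extended Euclidean algorithm to find gcd.
We find integers such that 21*x0 + 9*y0 = 3

Step 3: Scale the particular solution.
Multiply by 6/3 = 2:
k = 2, l = -4

Step 4: Verify.
21*(2) + 9*(-4) = 6 = 6 ✓

k = 2, l = -4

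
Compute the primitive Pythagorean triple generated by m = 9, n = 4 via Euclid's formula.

a = m² - n² = 81 - 16 = 65
b = 2mn = 2·9·4 = 72
c = m² + n² = 81 + 16 = 97
Verify: 65² + 72² = 4225 + 5184 = 9409 = 97² ✓

(65, 72, 97)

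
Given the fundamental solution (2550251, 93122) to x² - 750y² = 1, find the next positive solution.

Solutions to x² - Dy² = 1 are generated by powers of (x₀ + y₀√D).
The next solution satisfies x₁ + y₁√750 = (x₀ + y₀√750)², giving:
x₁ = x₀² + 750y₀² = 2550251² + 750·93122² = 6503780163001 + 6503780163000 = 13007560326001
y₁ = 2x₀y₀ = 2·2550251·93122 = 474968947244

Verify: 13007560326001² - 750·474968947244² = 169196625634555241396652001 - 169196625634555241396652000 = 1 ✓

x = 13007560326001, y = 474968947244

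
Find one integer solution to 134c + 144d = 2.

Step 1: Check solvability.
gcd(134, 144) = 2
Since 2 divides 2, solutions exist.

Step 2: Apply extended Euclidean algorithm to find gcd.
We find integers such that 134*x0 + 144*y0 = 2

Step 3: Scale the particular solution.
Multiply by 2/2 = 1:
c = -29, d = 27

Step 4: Verify.
134*(-29) + 144*(27) = 2 = 2 ✓

c = -29, d = 27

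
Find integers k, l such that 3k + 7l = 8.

Step 1: Check solvability.
gcd(3, 7) = 1
Since 1 divides 8, solutions exist.

Step 2: Apply extended Euclidean algorithm to find gcd.
We find integers such that 3*x0 + 7*y0 = 1

Step 3: Scale the particular solution.
Multiply by 8/1 = 8:
k = -16, l = 8

Step 4: Verify.
3*(-16) + 7*(8) = 8 = 8 ✓

k = -16, l = 8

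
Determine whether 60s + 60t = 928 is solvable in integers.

Step 1: Compute gcd(60, 60).
gcd(60, 60) = 60

Step 2: Check divisibility.
Does 60 divide 928? 928 = 60 x 15 + 28, so no.

By the theorem on linear Diophantine equations, 60s + 60t = 928 has integer solutions if and only if gcd(60, 60) divides 928. Since 60 does not divide 928, no solutions exist.

No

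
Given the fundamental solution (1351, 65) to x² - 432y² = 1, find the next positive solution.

Solutions to x² - Dy² = 1 are generated by powers of (x₀ + y₀√D).
The next solution satisfies x₁ + y₁√432 = (x₀ + y₀√432)², giving:
x₁ = x₀² + 432y₀² = 1351² + 432·65² = 1825201 + 1825200 = 3650401
y₁ = 2x₀y₀ = 2·1351·65 = 175630

Verify: 3650401² - 432·175630² = 13325427460801 - 13325427460800 = 1 ✓

x = 3650401, y = 175630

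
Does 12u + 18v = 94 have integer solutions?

Step 1: Compute gcd(12, 18).
gcd(12, 18) = 6

Step 2: Check divisibility.
Does 6 divide 94? 94 = 6 x 15 + 4, so no.

By the theorem on linear Diophantine equations, 12u + 18v = 94 has integer solutions if and only if gcd(12, 18) divides 94. Since 6 does not divide 94, no solutions exist.

No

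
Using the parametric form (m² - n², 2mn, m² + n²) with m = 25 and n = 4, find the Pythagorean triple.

a = m² - n² = 625 - 16 = 609
b = 2mn = 2·25·4 = 200
c = m² + n² = 625 + 16 = 641
Verify: 609² + 200² = 370881 + 40000 = 410881 = 641² ✓

(609, 200, 641)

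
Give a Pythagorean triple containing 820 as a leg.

We need the other leg and hypotenuse such that 820² + x² = c².
Take x = 3312, c = 3412: 820² + 3312² = 672400 + 10969344 = 11641744 = 3412² ✓
Triple: (820, 3312, 3412)

(820, 3312, 3412)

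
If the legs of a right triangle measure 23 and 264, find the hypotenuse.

c² = a² + b² = 23² + 264² = 529 + 69696 = 70225
c = 265

265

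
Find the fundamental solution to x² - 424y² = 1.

We seek the smallest positive integers (x, y) with x² - 424y² = 1, i.e., x² = 424y² + 1.
Try successive y values:
y = 1: x² = 424·1² + 1 = 425, not a perfect square
y = 2: x² = 424·2² + 1 = 1697, not a perfect square
y = 3: x² = 424·3² + 1 = 3817, not a perfect square
... continuing the search (or via continued fractions) ...
y = 1557945: x² = 424·1557945² + 1 = 1029129672162601, x = 32080051 ✓

Verify: 32080051² - 424·1557945² = 1029129672162601 - 1029129672162600 = 1 ✓

x = 32080051, y = 1557945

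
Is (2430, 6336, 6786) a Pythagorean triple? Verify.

Compute a² + b² = 2430² + 6336² = 5904900 + 40144896 = 46049796
Compute c² = 6786² = 46049796
Since 46049796 = 46049796, confirmed.

Yes, it is a Pythagorean triple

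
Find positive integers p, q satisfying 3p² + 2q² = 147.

Try small values of p and check whether (147 - 3p²)/2 is a perfect square.
p = 5: 3·5² = 75, so 2q² = 147 - 75 = 72, giving q² = 36, q = 6.
Check: 3·5² + 2·6² = 75 + 72 = 147 ✓

p = 5, q = 6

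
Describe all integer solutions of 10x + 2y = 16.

Step 1: Compute gcd(10, 2) = 2.
Since 2 divides 16, solutions exist.

Step 2: Find a particular solution using extended Euclidean algorithm.
We get x₀ = 0, y₀ = 8.
Check: 10*0 + 2*8 = 16 = 16 ✓

Step 3: Write the general solution.
x = 0 + (2/2)t = 0 + 1t
y = 8 - (10/2)t = 8 - 5t
for any integer t.

x = 0 + 1t, y = 8 - 5t for integer t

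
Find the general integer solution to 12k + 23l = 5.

Step 1: Compute gcd(12, 23) = 1.
Since 1 divides 5, solutions exist.

Step 2: Find a particular solution using extended Euclidean algorithm.
We get k₀ = 10, l₀ = -5.
Check: 12*10 + 23*-5 = 5 = 5 ✓

Step 3: Write the general solution.
k = 10 + (23/1)t = 10 + 23t
l = -5 - (12/1)t = -5 - 12t
for any integer t.

k = 10 + 23t, l = -5 - 12t for integer t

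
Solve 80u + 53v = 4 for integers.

Step 1: Check solvability.
gcd(80, 53) = 1
Since 1 divides 4, solutions exist.

Step 2: Apply extended Euclidean algorithm to find gcd.
We find integers such that 80*x0 + 53*y0 = 1

Step 3: Scale the particular solution.
Multiply by 4/1 = 4:
u = 8, v = -12

Step 4: Verify.
80*(8) + 53*(-12) = 4 = 4 ✓

u = 8, v = -12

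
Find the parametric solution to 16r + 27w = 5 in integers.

Step 1: Compute gcd(16, 27) = 1.
Since 1 divides 5, solutions exist.

Step 2: Find a particular solution using extended Euclidean algorithm.
We get r₀ = -25, w₀ = 15.
Check: 16*-25 + 27*15 = 5 = 5 ✓

Step 3: Write the general solution.
r = -25 + (27/1)t = -25 + 27t
w = 15 - (16/1)t = 15 - 16t
for any integer t.

r = -25 + 27t, w = 15 - 16t for integer t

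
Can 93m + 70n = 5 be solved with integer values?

Step 1: Compute gcd(93, 70).
gcd(93, 70) = 1

Step 2: Check divisibility.
Does 1 divide 5? 5 = 1 x 5, so yes.

By the theorem on linear Diophantine equations, 93m + 70n = 5 has integer solutions if and only if gcd(93, 70) divides 5. Since 1 | 5, solutions exist.

Yes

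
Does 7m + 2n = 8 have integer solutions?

Step 1: Compute gcd(7, 2).
gcd(7, 2) = 1

Step 2: Check divisibility.
Does 1 divide 8? 8 = 1 x 8, so yes.

By the theorem on linear Diophantine equations, 7m + 2n = 8 has integer solutions if and only if gcd(7, 2) divides 8. Since 1 | 8, solutions exist.

Yes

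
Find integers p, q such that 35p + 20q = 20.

Step 1: Check solvability.
gcd(35, 20) = 5
Since 5 divides 20, solutions exist.

Step 2: Apply extended Euclidean algorithm to find gcd.
We find integers such that 35*x0 + 20*y0 = 5

Step 3: Scale the particular solution.
Multiply by 20/5 = 4:
p = -4, q = 8

Step 4: Verify.
35*(-4) + 20*(8) = 20 = 20 ✓

p = -4, q = 8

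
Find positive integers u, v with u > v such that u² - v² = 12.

Factor: u² - v² = (u+v)(u-v) = 12.
We need two factors of 12 with the same parity.
Use u+v = 6 and u-v = 2 (product 6·2 = 12).
Adding: 2u = 8, so u = 4.
Subtracting: 2v = 4, so v = 2.
Check: 4² - 2² = 16 - 4 = 12 ✓

u = 4, v = 2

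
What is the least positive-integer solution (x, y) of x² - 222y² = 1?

We seek the smallest positive integers (x, y) with x² - 222y² = 1, i.e., x² = 222y² + 1.
Try successive y values:
y = 1: x² = 222·1² + 1 = 223, not a perfect square
y = 2: x² = 222·2² + 1 = 889, not a perfect square
y = 3: x² = 222·3² + 1 = 1999, not a perfect square
... continuing the search (or via continued fractions) ...
y = 10: x² = 222·10² + 1 = 22201, x = 149 ✓

Verify: 149² - 222·10² = 22201 - 22200 = 1 ✓

x = 149, y = 10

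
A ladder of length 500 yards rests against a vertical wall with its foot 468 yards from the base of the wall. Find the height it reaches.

The ladder, wall, and ground form a right triangle with hypotenuse 500 and one leg 468.
By the Pythagorean theorem: h² = 500² - 468² = 250000 - 219024 = 30976
h = √30976 = 176 yards

176 yards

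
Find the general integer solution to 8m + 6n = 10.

Step 1: Compute gcd(8, 6) = 2.
Since 2 divides 10, solutions exist.

Step 2: Find a particular solution using extended Euclidean algorithm.
We get m₀ = 5, n₀ = -5.
Check: 8*5 + 6*-5 = 10 = 10 ✓

Step 3: Write the general solution.
m = 5 + (6/2)t = 5 + 3t
n = -5 - (8/2)t = -5 - 4t
for any integer t.

m = 5 + 3t, n = -5 - 4t for integer t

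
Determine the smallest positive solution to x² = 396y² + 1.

We seek the smallest positive integers (x, y) with x² - 396y² = 1, i.e., x² = 396y² + 1.
Try successive y values:
y = 1: x² = 396·1² + 1 = 397, not a perfect square
y = 2: x² = 396·2² + 1 = 1585, not a perfect square
y = 3: x² = 396·3² + 1 = 3565, not a perfect square
... continuing the search (or via continued fractions) ...
y = 10: x² = 396·10² + 1 = 39601, x = 199 ✓

Verify: 199² - 396·10² = 39601 - 39600 = 1 ✓

x = 199, y = 10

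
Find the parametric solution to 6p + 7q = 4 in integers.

Step 1: Compute gcd(6, 7) = 1.
Since 1 divides 4, solutions exist.

Step 2: Find a particular solution using extended Euclidean algorithm.
We get p₀ = -4, q₀ = 4.
Check: 6*-4 + 7*4 = 4 = 4 ✓

Step 3: Write the general solution.
p = -4 + (7/1)t = -4 + 7t
q = 4 - (6/1)t = 4 - 6t
for any integer t.

p = -4 + 7t, q = 4 - 6t for integer t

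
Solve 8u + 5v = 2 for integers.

Step 1: Check solvability.
gcd(8, 5) = 1
Since 1 divides 2, solutions exist.

Step 2: Apply extended Euclidean algorithm to find gcd.
We find integers such that 8*x0 + 5*y0 = 1

Step 3: Scale the particular solution.
Multiply by 2/1 = 2:
u = 4, v = -6

Step 4: Verify.
8*(4) + 5*(-6) = 2 = 2 ✓

u = 4, v = -6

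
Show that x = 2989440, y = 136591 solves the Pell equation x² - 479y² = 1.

Compute x² = 2989440² = 8936751513600
Compute 479y² = 479·136591² = 479·18657101281 = 8936751513599
x² - 479y² = 8936751513600 - 8936751513599 = 1
Since this equals 1, (2989440, 136591) is a solution.

Yes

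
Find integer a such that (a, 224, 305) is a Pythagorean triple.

a² = c² - b² = 305² - 224² = 93025 - 50176 = 42849
a = sqrt(42849) = 207

207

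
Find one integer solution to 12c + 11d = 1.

Step 1: Check solvability.
gcd(12, 11) = 1
Since 1 divides 1, solutions exist.

Step 2: Apply extended Euclidean algorithm to find gcd.
We find integers such that 12*x0 + 11*y0 = 1

Step 3: Scale the particular solution.
Multiply by 1/1 = 1:
c = 1, d = -1

Step 4: Verify.
12*(1) + 11*(-1) = 1 = 1 ✓

c = 1, d = -1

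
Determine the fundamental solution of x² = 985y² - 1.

We need x² = 985y² - 1. Try successive y:
y = 1: x² = 985·1² - 1 = 984, not a perfect square
y = 2: x² = 985·2² - 1 = 3939, not a perfect square
y = 3: x² = 985·3² - 1 = 8864, not a perfect square
...
y = 13: x² = 985·13² - 1 = 166464 = 408² ✓
Check: 408² - 985·13² = 166464 - 166465 = -1 ✓

x = 408, y = 13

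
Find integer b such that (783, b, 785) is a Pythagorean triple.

b² = c² - a² = 785² - 783² = 616225 - 613089 = 3136
b = sqrt(3136) = 56

56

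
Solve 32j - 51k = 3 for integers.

Step 1: Check solvability.
gcd(32, 51) = 1
Since 1 divides 3, solutions exist.

Step 2: Apply extended Euclidean algorithm to find gcd.
We find integers such that 32*x0 + 51*y0 = 1

Step 3: Scale the particular solution.
Multiply by 3/1 = 3:
j = 24, k = 15

Step 4: Verify.
32*(24) - 51*(15) = 3 = 3 ✓

j = 24, k = 15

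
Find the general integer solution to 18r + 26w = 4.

Step 1: Compute gcd(18, 26) = 2.
Since 2 divides 4, solutions exist.

Step 2: Find a particular solution using extended Euclidean algorithm.
We get r₀ = 6, w₀ = -4.
Check: 18*6 + 26*-4 = 4 = 4 ✓

Step 3: Write the general solution.
r = 6 + (26/2)t = 6 + 13t
w = -4 - (18/2)t = -4 - 9t
for any integer t.

r = 6 + 13t, w = -4 - 9t for integer t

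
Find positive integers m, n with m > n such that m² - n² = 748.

Factor: m² - n² = (m+n)(m-n) = 748.
We need two factors of 748 with the same parity.
Use m+n = 374 and m-n = 2 (product 374·2 = 748).
Adding: 2m = 376, so m = 188.
Subtracting: 2n = 372, so n = 186.
Check: 188² - 186² = 35344 - 34596 = 748 ✓

m = 188, n = 186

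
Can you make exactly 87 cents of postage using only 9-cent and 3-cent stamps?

We need non-negative x, y with 9x + 3y = 87.
gcd(9, 3) = 3 divides 87, so integer solutions exist.
Search for a non-negative one: x = 0 gives 3y = 87 - 0 = 87, so y = 29.
Check: 9·0 + 3·29 = 87 ✓

Yes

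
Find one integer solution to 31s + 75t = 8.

Step 1: Check solvability.
gcd(31, 75) = 1
Since 1 divides 8, solutions exist.

Step 2: Apply extended Euclidean algorithm to find gcd.
We find integers such that 31*x0 + 75*y0 = 1

Step 3: Scale the particular solution.
Multiply by 8/1 = 8:
s = -232, t = 96

Step 4: Verify.
31*(-232) + 75*(96) = 8 = 8 ✓

s = -232, t = 96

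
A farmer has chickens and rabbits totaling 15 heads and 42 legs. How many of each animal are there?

Let c = chickens, r = rabbits.
Heads: c + r = 15
Legs: 2c + 4r = 42
From the first equation, c = 15 - r. Substitute:
2(15 - r) + 4r = 42
30 + 2r = 42
r = (42 - 30)/2 = 6
c = 15 - 6 = 9

Chickens: 9, Rabbits: 6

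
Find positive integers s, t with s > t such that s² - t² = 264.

Factor: s² - t² = (s+t)(s-t) = 264.
We need two factors of 264 with the same parity.
Use s+t = 132 and s-t = 2 (product 132·2 = 264).
Adding: 2s = 134, so s = 67.
Subtracting: 2t = 130, so t = 65.
Check: 67² - 65² = 4489 - 4225 = 264 ✓

s = 67, t = 65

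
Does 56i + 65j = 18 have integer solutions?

Step 1: Compute gcd(56, 65).
gcd(56, 65) = 1

Step 2: Check divisibility.
Does 1 divide 18? 18 = 1 x 18, so yes.

By the theorem on linear Diophantine equations, 56i + 65j = 18 has integer solutions if and only if gcd(56, 65) divides 18. Since 1 | 18, solutions exist.

Yes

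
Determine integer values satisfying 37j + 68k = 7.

Step 1: Check solvability.
gcd(37, 68) = 1
Since 1 divides 7, solutions exist.

Step 2: Apply extended Euclidean algorithm to find gcd.
We find integers such that 37*x0 + 68*y0 = 1

Step 3: Scale the particular solution.
Multiply by 7/1 = 7:
j = -77, k = 42

Step 4: Verify.
37*(-77) + 68*(42) = 7 = 7 ✓

j = -77, k = 42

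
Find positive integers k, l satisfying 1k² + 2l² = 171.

Try small values of k and check whether (171 - 1k²)/2 is a perfect square.
k = 3: 1·3² = 9, so 2l² = 171 - 9 = 162, giving l² = 81, l = 9.
Check: 1·3² + 2·9² = 9 + 162 = 171 ✓

k = 3, l = 9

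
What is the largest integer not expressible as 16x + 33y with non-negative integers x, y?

For two coprime denominations a and b, the Frobenius number (largest value not representable as a non-negative combination) is ab - a - b.
Here gcd(16, 33) = 1, so they are coprime.
F(16, 33) = 16·33 - 16 - 33 = 528 - 49 = 479

479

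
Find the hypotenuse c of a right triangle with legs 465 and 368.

c² = a² + b² = 465² + 368² = 216225 + 135424 = 351649
c = sqrt(351649) = 593

593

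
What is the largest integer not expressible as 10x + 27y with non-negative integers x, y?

For two coprime denominations a and b, the Frobenius number (largest value not representable as a non-negative combination) is ab - a - b.
Here gcd(10, 27) = 1, so they are coprime.
F(10, 27) = 10·27 - 10 - 27 = 270 - 37 = 233

233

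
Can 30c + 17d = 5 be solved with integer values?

Step 1: Compute gcd(30, 17).
gcd(30, 17) = 1

Step 2: Check divisibility.
Does 1 divide 5? 5 = 1 x 5, so yes.

By the theorem on linear Diophantine equations, 30c + 17d = 5 has integer solutions if and only if gcd(30, 17) divides 5. Since 1 | 5, solutions exist.

Yes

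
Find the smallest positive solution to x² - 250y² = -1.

We need x² = 250y² - 1. Try successive y:
y = 1: x² = 250·1² - 1 = 249, not a perfect square
y = 2: x² = 250·2² - 1 = 999, not a perfect square
y = 3: x² = 250·3² - 1 = 2249, not a perfect square
...
y = 281: x² = 250·281² - 1 = 19740249 = 4443² ✓
Check: 4443² - 250·281² = 19740249 - 19740250 = -1 ✓

x = 4443, y = 281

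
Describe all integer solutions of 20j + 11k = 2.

Step 1: Compute gcd(20, 11) = 1.
Since 1 divides 2, solutions exist.

Step 2: Find a particular solution using extended Euclidean algorithm.
We get j₀ = 10, k₀ = -18.
Check: 20*10 + 11*-18 = 2 = 2 ✓

Step 3: Write the general solution.
j = 10 + (11/1)t = 10 + 11t
k = -18 - (20/1)t = -18 - 20t
for any integer t.

j = 10 + 11t, k = -18 - 20t for integer t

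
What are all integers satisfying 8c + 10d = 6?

Step 1: Compute gcd(8, 10) = 2.
Since 2 divides 6, solutions exist.

Step 2: Find a particular solution using extended Euclidean algorithm.
We get c₀ = -3, d₀ = 3.
Check: 8*-3 + 10*3 = 6 = 6 ✓

Step 3: Write the general solution.
c = -3 + (10/2)t = -3 + 5t
d = 3 - (8/2)t = 3 - 4t
for any integer t.

c = -3 + 5t, d = 3 - 4t for integer t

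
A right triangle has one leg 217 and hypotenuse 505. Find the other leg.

b² = c² - a² = 255025 - 47089 = 207936
b = 456

456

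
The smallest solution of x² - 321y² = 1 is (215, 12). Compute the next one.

Solutions to x² - Dy² = 1 are generated by powers of (x₀ + y₀√D).
The next solution satisfies x₁ + y₁√321 = (x₀ + y₀√321)², giving:
x₁ = x₀² + 321y₀² = 215² + 321·12² = 46225 + 46224 = 92449
y₁ = 2x₀y₀ = 2·215·12 = 5160

Verify: 92449² - 321·5160² = 8546817601 - 8546817600 = 1 ✓

x = 92449, y = 5160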